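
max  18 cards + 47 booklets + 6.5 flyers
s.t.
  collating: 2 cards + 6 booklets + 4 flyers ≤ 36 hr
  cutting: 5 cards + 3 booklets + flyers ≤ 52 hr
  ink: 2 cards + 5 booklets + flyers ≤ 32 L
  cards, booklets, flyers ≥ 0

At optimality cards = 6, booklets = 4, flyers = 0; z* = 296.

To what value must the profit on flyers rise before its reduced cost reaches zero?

Check each constraint at x*: collating 36/36 (tight); cutting 42/52 (slack 10); ink 32/32 (tight).
Since cutting is not tight, its dual is 0.
From A_Bᵀ y = c: 2·y_collating + 2·y_ink = 18; 6·y_collating + 5·y_ink = 47.
Solving: y_collating = 2, y_ink = 7.
flyers enters the basis when its profit ≥ yᵀa₃ = 2·4 + 7·1 = 15.

15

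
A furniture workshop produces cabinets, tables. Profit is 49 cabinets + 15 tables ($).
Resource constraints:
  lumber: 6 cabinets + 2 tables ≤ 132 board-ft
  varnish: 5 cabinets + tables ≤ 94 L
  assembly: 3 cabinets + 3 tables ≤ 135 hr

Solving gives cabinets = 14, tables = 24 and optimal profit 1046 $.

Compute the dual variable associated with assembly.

Binding: lumber and varnish. Non-binding: assembly (21 unused).
By complementary slackness, y = 0 for the non-binding constraint.
From A_Bᵀ y = c: 6·y_lumber + 5·y_varnish = 49; 2·y_lumber + 1·y_varnish = 15.
Solving: y_lumber = 6.5, y_varnish = 2.
Shadow price of assembly = 0.

0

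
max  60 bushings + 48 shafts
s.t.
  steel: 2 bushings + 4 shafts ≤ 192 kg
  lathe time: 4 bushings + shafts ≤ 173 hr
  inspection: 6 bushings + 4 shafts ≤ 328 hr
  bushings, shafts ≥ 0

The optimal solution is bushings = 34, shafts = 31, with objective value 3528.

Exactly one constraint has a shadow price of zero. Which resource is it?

steel: 192/192 (binding)
lathe time: 167/173 (slack 6)
inspection: 328/328 (binding)
By complementary slackness, a constraint with positive slack has shadow price 0 → lathe time.

lathe time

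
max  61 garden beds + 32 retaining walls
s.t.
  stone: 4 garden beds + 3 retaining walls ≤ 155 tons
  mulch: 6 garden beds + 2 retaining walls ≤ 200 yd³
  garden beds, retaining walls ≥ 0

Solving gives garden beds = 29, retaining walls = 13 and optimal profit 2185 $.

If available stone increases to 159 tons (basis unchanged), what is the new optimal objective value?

2213

Check each constraint at x*: stone 155/155 (tight); mulch 200/200 (tight).
Dual feasibility on the basic columns requires 4·y_stone + 6·y_mulch = 61, 3·y_stone + 2·y_mulch = 32.
This yields shadow prices y_stone = 7, y_mulch = 5.5.
Δz = y_stone·Δb = 7 × (4) = 28, so new z* = 2185 + 28 = 2213.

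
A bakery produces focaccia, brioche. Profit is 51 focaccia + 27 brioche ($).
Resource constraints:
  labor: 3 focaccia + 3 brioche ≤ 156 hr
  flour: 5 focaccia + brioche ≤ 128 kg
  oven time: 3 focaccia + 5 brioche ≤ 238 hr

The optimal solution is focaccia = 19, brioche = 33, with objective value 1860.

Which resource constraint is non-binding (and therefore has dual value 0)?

labor: 156/156 (binding)
flour: 128/128 (binding)
oven time: 222/238 (slack 16)
By complementary slackness, a constraint with positive slack has shadow price 0 → oven time.

oven time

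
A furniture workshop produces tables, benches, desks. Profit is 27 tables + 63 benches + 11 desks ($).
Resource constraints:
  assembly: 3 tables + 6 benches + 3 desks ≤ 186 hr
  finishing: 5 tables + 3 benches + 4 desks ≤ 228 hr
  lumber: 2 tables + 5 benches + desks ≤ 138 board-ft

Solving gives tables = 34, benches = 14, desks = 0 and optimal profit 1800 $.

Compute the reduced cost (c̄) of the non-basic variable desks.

Binding: assembly and lumber. Non-binding: finishing (16 unused).
Slack constraints have shadow price 0 (complementary slackness).
Dual feasibility on the basic columns requires 3·y_assembly + 2·y_lumber = 27, 6·y_assembly + 5·y_lumber = 63.
Solving: y_assembly = 3, y_lumber = 9.
Reduced cost of desks: c₃ − yᵀa₃ = 11 − (3·3 + 9·1) = 11 − 18 = -7.

-7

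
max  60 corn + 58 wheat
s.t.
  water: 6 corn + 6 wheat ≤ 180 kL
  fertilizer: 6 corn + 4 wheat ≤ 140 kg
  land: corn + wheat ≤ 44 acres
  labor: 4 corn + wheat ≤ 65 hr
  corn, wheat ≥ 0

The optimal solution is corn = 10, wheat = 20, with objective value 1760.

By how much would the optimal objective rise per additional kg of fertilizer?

1

At the optimum: water uses 180 of 180 (binding); fertilizer uses 140 of 140 (binding); land uses 30 of 44 (slack = 14); labor uses 60 of 65 (slack = 5).
Since land, labor are not tight, their duals are 0.
From A_Bᵀ y = c: 6·y_water + 6·y_fertilizer = 60; 6·y_water + 4·y_fertilizer = 58.
This yields shadow prices y_water = 9, y_fertilizer = 1.
Shadow price of fertilizer = 1.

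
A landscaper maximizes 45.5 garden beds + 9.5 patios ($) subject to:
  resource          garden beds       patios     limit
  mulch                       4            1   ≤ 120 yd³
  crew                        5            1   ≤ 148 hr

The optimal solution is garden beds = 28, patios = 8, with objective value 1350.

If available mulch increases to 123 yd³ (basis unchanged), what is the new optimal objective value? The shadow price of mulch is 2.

Δb = 3, so new z* = 1350 + (2)·(3) = 1350 + 6 = 1356.

1356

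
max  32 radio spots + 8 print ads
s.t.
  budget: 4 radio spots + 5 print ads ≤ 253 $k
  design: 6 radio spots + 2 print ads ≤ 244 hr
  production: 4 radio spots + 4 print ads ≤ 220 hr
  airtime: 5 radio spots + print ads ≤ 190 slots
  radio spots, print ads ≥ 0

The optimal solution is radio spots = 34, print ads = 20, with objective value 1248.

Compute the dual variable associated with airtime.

4

At the optimum: budget uses 236 of 253 (slack = 17); design uses 244 of 244 (binding); production uses 216 of 220 (slack = 4); airtime uses 190 of 190 (binding).
Slack constraints have shadow price 0 (complementary slackness).
The binding rows give the dual system: 6·y_design + 5·y_airtime = 32 and 2·y_design + 1·y_airtime = 8.
Solving: y_design = 2, y_airtime = 4.
Shadow price of airtime = 4.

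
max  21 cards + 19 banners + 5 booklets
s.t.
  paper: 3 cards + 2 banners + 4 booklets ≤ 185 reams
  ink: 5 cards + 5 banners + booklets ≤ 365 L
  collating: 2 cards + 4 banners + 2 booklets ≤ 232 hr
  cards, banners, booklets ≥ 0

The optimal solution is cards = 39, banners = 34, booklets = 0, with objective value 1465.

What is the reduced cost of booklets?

Binding: paper and ink. Non-binding: collating (18 unused).
Slack constraints have shadow price 0 (complementary slackness).
From A_Bᵀ y = c: 3·y_paper + 5·y_ink = 21; 2·y_paper + 5·y_ink = 19.
This yields shadow prices y_paper = 2, y_ink = 3.
Reduced cost of booklets: c₃ − yᵀa₃ = 5 − (2·4 + 3·1) = 5 − 11 = -6.

-6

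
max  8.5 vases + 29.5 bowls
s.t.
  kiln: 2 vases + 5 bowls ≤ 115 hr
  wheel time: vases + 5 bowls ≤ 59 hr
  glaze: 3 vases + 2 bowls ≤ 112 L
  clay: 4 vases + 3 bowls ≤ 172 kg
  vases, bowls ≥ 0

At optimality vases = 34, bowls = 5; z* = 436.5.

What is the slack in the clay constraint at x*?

clay used = 4·34 + 3·5 = 151; slack = 172 − 151 = 21.

21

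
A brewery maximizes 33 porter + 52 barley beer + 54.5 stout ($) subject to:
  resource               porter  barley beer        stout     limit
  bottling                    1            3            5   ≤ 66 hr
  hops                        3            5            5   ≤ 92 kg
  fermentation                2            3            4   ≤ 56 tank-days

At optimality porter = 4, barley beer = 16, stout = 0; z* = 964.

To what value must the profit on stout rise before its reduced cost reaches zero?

Check each constraint at x*: bottling 52/66 (slack 14); hops 92/92 (tight); fermentation 56/56 (tight).
Slack constraints have shadow price 0 (complementary slackness).
Dual feasibility on the basic columns requires 3·y_hops + 2·y_fermentation = 33, 5·y_hops + 3·y_fermentation = 52.
→ y_hops = 5 and y_fermentation = 9.
stout enters the basis when its profit ≥ yᵀa₃ = 5·5 + 9·4 = 61.

61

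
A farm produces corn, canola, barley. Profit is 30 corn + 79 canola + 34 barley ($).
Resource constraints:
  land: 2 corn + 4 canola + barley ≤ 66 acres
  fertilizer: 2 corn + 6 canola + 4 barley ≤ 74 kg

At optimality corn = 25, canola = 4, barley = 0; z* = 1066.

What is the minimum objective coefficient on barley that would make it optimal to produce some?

Both land and fertilizer are binding at x*.
From A_Bᵀ y = c: 2·y_land + 2·y_fertilizer = 30; 4·y_land + 6·y_fertilizer = 79.
→ y_land = 5.5 and y_fertilizer = 9.5.
barley enters the basis when its profit ≥ yᵀa₃ = 5.5·1 + 9.5·4 = 43.5.

43.5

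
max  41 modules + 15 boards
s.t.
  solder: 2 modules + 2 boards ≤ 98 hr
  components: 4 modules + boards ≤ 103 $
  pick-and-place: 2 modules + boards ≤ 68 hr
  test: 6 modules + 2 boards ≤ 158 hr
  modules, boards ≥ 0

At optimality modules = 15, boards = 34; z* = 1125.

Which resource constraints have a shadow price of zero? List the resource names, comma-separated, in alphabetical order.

components, pick-and-place

solder: 98/98 (binding)
components: 94/103 (slack 9)
pick-and-place: 64/68 (slack 4)
test: 158/158 (binding)
By complementary slackness, a constraint with positive slack has shadow price 0 → components, pick-and-place.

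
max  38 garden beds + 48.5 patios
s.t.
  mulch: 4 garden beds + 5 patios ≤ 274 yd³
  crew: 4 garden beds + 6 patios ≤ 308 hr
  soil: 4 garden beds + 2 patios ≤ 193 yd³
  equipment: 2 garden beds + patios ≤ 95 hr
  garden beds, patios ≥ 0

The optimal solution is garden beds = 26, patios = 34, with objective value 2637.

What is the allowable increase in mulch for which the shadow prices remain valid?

4.5

Binding constraints: mulch, crew. The basis is B = [[4,5],[4,6]] with det 4.
Per unit increase in mulch, x* moves by d = (1.5, -1).
The basis stays optimal until equipment becomes binding; allowable increase = 4.5 yd³.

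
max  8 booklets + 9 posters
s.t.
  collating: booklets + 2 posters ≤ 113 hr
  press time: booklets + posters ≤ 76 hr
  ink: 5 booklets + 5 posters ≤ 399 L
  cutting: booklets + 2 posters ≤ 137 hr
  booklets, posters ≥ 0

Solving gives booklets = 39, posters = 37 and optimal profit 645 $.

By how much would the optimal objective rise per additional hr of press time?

7

Check each constraint at x*: collating 113/113 (tight); press time 76/76 (tight); ink 380/399 (slack 19); cutting 113/137 (slack 24).
Since ink, cutting are not tight, their duals are 0.
The binding rows give the dual system: 1·y_collating + 1·y_press time = 8 and 2·y_collating + 1·y_press time = 9.
This yields shadow prices y_collating = 1, y_press time = 7.
Shadow price of press time = 7.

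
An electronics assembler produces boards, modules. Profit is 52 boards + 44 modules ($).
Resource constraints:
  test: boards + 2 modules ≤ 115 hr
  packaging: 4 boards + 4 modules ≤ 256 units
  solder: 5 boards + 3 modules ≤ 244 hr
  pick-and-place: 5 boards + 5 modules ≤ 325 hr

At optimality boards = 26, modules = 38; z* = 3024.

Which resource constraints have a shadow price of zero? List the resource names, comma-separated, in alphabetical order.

test: 102/115 (slack 13)
packaging: 256/256 (binding)
solder: 244/244 (binding)
pick-and-place: 320/325 (slack 5)
By complementary slackness, a constraint with positive slack has shadow price 0 → pick-and-place, test.

pick-and-place, test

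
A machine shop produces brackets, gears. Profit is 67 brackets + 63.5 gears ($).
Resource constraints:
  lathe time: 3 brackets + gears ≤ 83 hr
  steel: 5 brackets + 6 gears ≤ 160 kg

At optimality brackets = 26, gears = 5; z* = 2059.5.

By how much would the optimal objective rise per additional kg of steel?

Both lathe time and steel are binding at x*.
From A_Bᵀ y = c: 3·y_lathe time + 5·y_steel = 67; 1·y_lathe time + 6·y_steel = 63.5.
Solving: y_lathe time = 6.5, y_steel = 9.5.
Shadow price of steel = 9.5.

9.5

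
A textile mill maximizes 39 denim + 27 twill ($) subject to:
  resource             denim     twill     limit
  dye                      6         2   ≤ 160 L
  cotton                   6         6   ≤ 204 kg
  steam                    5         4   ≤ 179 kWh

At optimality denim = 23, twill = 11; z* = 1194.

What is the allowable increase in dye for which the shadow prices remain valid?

Binding constraints: dye, cotton. The basis is B = [[6,2],[6,6]] with det 24.
Per unit increase in dye, x* moves by d = (0.25, -0.25).
The basis stays optimal until twill reaches 0; allowable increase = 44 L.

44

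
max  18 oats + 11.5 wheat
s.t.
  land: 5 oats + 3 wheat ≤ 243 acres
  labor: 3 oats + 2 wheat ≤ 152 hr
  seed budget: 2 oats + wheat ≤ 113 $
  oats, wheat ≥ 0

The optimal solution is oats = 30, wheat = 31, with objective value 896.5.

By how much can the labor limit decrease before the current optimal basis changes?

Binding constraints: land, labor. The basis is B = [[5,3],[3,2]] with det 1.
Per unit decrease in labor, x* moves by d = (3, -5).
The basis stays optimal until wheat reaches 0; allowable decrease = 6.2 hr.

6.2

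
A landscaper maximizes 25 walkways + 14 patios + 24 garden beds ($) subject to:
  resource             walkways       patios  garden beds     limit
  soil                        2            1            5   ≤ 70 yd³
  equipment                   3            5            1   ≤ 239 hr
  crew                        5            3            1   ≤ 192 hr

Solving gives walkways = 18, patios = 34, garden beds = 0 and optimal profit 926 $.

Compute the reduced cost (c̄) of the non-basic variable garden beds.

Binding: soil and crew. Non-binding: equipment (15 unused).
Since equipment is not tight, its dual is 0.
Dual feasibility on the basic columns requires 2·y_soil + 5·y_crew = 25, 1·y_soil + 3·y_crew = 14.
Solving: y_soil = 5, y_crew = 3.
Reduced cost of garden beds: c₃ − yᵀa₃ = 24 − (5·5 + 3·1) = 24 − 28 = -4.

-4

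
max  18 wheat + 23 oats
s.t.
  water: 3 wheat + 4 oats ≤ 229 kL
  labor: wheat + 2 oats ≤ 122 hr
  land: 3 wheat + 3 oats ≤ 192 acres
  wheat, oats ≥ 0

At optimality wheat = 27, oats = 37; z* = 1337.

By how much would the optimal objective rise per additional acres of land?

Binding: water and land. Non-binding: labor (21 unused).
By complementary slackness, y = 0 for the non-binding constraint.
From A_Bᵀ y = c: 3·y_water + 3·y_land = 18; 4·y_water + 3·y_land = 23.
→ y_water = 5 and y_land = 1.
Shadow price of land = 1.

1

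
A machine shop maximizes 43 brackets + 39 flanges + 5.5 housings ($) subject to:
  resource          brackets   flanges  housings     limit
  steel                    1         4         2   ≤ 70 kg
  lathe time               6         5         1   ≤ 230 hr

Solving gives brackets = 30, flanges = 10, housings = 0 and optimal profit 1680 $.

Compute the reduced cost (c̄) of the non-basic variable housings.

At the optimum: steel uses 70 of 70 (binding); lathe time uses 230 of 230 (binding).
The binding rows give the dual system: 1·y_steel + 6·y_lathe time = 43 and 4·y_steel + 5·y_lathe time = 39.
Solving: y_steel = 1, y_lathe time = 7.
Reduced cost of housings: c₃ − yᵀa₃ = 5.5 − (1·2 + 7·1) = 5.5 − 9 = -3.5.

-3.5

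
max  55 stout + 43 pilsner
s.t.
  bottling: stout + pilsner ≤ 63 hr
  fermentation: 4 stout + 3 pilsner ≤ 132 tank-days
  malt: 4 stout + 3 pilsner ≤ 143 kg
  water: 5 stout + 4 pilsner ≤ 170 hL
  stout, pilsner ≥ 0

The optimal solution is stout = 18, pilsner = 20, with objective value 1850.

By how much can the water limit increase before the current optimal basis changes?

6

Binding constraints: fermentation, water. The basis is B = [[4,3],[5,4]] with det 1.
Per unit increase in water, x* moves by d = (-3, 4).
The basis stays optimal until stout reaches 0; allowable increase = 6 hL.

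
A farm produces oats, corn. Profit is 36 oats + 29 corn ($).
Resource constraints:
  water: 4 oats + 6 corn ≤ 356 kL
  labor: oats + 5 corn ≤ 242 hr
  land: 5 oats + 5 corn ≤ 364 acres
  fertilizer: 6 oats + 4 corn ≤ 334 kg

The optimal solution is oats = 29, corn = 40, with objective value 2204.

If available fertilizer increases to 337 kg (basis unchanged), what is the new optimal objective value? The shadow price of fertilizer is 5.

2219

Δb = 3, so new z* = 2204 + (5)·(3) = 2204 + 15 = 2219.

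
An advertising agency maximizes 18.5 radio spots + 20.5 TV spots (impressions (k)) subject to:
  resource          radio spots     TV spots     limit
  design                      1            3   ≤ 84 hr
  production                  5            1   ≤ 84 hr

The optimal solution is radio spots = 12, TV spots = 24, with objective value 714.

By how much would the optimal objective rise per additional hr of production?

2.5

At the optimum: design uses 84 of 84 (binding); production uses 84 of 84 (binding).
The binding rows give the dual system: 1·y_design + 5·y_production = 18.5 and 3·y_design + 1·y_production = 20.5.
This yields shadow prices y_design = 6, y_production = 2.5.
Shadow price of production = 2.5.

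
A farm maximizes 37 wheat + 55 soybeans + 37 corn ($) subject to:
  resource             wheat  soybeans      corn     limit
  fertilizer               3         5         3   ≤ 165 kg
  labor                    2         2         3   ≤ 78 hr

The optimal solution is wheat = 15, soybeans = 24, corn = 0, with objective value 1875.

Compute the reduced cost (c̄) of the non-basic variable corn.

-5

Both fertilizer and labor are binding at x*.
From A_Bᵀ y = c: 3·y_fertilizer + 2·y_labor = 37; 5·y_fertilizer + 2·y_labor = 55.
→ y_fertilizer = 9 and y_labor = 5.
Reduced cost of corn: c₃ − yᵀa₃ = 37 − (9·3 + 5·3) = 37 − 42 = -5.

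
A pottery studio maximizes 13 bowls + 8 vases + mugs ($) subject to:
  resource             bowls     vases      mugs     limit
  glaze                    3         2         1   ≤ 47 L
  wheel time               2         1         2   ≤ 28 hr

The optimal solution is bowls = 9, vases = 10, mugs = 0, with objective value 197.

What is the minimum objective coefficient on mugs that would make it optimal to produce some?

Both glaze and wheel time are binding at x*.
The binding rows give the dual system: 3·y_glaze + 2·y_wheel time = 13 and 2·y_glaze + 1·y_wheel time = 8.
Solving: y_glaze = 3, y_wheel time = 2.
mugs enters the basis when its profit ≥ yᵀa₃ = 3·1 + 2·2 = 7.

7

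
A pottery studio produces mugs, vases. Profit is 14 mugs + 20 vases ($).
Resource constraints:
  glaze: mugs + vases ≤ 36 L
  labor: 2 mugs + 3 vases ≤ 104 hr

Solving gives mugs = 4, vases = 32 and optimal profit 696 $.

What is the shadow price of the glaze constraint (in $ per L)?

Both glaze and labor are binding at x*.
The binding rows give the dual system: 1·y_glaze + 2·y_labor = 14 and 1·y_glaze + 3·y_labor = 20.
This yields shadow prices y_glaze = 2, y_labor = 6.
Shadow price of glaze = 2.

2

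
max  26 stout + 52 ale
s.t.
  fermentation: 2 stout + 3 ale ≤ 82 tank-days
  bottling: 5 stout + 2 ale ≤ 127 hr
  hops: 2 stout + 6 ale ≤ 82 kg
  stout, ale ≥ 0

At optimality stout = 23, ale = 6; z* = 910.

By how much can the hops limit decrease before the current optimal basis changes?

31.2

Binding constraints: bottling, hops. The basis is B = [[5,2],[2,6]] with det 26.
Per unit decrease in hops, x* moves by d = (0.0769, -0.1923).
The basis stays optimal until ale reaches 0; allowable decrease = 31.2 kg.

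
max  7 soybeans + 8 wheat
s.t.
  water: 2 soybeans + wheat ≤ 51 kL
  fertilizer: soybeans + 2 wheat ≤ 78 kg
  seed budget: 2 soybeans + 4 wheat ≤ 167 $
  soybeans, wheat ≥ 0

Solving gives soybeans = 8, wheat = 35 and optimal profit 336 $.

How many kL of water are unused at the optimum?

water used = 2·8 + 1·35 = 51; slack = 51 − 51 = 0.

0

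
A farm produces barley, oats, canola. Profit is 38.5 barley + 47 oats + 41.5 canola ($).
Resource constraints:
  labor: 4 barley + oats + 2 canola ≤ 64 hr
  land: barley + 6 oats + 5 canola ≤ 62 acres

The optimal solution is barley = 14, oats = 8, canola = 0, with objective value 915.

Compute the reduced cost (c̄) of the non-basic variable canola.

-7

Check each constraint at x*: labor 64/64 (tight); land 62/62 (tight).
Dual feasibility on the basic columns requires 4·y_labor + 1·y_land = 38.5, 1·y_labor + 6·y_land = 47.
→ y_labor = 8 and y_land = 6.5.
Reduced cost of canola: c₃ − yᵀa₃ = 41.5 − (8·2 + 6.5·5) = 41.5 − 48.5 = -7.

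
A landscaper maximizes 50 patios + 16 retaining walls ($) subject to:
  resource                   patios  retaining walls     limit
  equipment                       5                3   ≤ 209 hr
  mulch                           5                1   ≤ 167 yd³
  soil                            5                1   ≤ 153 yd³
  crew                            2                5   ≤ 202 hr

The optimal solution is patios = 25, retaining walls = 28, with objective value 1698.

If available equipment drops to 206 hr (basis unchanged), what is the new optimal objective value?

Binding: equipment and soil. Non-binding: mulch (14 unused), crew (12 unused).
Since mulch, crew are not tight, their duals are 0.
Dual feasibility on the basic columns requires 5·y_equipment + 5·y_soil = 50, 3·y_equipment + 1·y_soil = 16.
This yields shadow prices y_equipment = 3, y_soil = 7.
Δz = y_equipment·Δb = 3 × (-3) = -9, so new z* = 1698 − 9 = 1689.

1689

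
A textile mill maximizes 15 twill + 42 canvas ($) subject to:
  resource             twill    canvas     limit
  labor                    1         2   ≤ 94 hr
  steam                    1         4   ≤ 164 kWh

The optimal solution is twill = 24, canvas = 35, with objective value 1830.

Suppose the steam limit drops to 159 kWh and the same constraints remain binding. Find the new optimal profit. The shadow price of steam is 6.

1800

Δb = -5, so new z* = 1830 + (6)·(-5) = 1830 − 30 = 1800.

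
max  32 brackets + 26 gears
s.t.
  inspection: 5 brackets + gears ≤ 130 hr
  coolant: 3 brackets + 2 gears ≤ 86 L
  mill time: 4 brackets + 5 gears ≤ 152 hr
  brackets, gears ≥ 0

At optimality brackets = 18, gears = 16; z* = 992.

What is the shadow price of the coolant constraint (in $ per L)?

8

Check each constraint at x*: inspection 106/130 (slack 24); coolant 86/86 (tight); mill time 152/152 (tight).
Slack constraints have shadow price 0 (complementary slackness).
The binding rows give the dual system: 3·y_coolant + 4·y_mill time = 32 and 2·y_coolant + 5·y_mill time = 26.
Solving: y_coolant = 8, y_mill time = 2.
Shadow price of coolant = 8.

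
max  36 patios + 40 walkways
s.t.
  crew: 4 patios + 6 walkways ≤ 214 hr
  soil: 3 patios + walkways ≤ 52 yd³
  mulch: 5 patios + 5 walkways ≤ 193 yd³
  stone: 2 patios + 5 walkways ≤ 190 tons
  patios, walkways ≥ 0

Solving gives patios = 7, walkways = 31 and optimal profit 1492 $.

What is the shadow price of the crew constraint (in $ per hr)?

Binding: crew and soil. Non-binding: mulch (3 unused), stone (21 unused).
Since mulch, stone are not tight, their duals are 0.
The binding rows give the dual system: 4·y_crew + 3·y_soil = 36 and 6·y_crew + 1·y_soil = 40.
→ y_crew = 6 and y_soil = 4.
Shadow price of crew = 6.

6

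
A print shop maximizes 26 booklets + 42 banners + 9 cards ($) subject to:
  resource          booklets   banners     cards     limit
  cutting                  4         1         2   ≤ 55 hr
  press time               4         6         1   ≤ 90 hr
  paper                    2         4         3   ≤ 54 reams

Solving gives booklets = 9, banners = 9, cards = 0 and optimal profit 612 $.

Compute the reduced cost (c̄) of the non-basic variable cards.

-5

Check each constraint at x*: cutting 45/55 (slack 10); press time 90/90 (tight); paper 54/54 (tight).
Slack constraints have shadow price 0 (complementary slackness).
Dual feasibility on the basic columns requires 4·y_press time + 2·y_paper = 26, 6·y_press time + 4·y_paper = 42.
→ y_press time = 5 and y_paper = 3.
Reduced cost of cards: c₃ − yᵀa₃ = 9 − (5·1 + 3·3) = 9 − 14 = -5.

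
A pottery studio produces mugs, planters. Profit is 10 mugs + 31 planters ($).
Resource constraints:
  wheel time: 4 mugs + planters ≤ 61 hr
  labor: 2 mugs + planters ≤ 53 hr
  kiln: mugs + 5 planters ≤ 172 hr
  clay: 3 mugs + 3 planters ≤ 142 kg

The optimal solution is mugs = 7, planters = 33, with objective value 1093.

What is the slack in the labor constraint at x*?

labor used = 2·7 + 1·33 = 47; slack = 53 − 47 = 6.

6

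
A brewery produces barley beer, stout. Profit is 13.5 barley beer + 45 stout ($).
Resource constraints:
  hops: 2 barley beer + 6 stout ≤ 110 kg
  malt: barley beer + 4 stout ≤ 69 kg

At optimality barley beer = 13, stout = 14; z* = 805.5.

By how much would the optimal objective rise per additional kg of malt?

Check each constraint at x*: hops 110/110 (tight); malt 69/69 (tight).
The binding rows give the dual system: 2·y_hops + 1·y_malt = 13.5 and 6·y_hops + 4·y_malt = 45.
This yields shadow prices y_hops = 4.5, y_malt = 4.5.
Shadow price of malt = 4.5.

4.5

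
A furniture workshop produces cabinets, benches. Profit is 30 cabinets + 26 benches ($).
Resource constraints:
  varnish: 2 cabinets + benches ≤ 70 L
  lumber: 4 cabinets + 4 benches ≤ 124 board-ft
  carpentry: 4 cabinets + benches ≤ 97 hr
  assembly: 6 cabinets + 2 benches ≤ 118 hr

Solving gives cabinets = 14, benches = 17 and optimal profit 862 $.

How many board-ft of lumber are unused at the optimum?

0

lumber used = 4·14 + 4·17 = 124; slack = 124 − 124 = 0.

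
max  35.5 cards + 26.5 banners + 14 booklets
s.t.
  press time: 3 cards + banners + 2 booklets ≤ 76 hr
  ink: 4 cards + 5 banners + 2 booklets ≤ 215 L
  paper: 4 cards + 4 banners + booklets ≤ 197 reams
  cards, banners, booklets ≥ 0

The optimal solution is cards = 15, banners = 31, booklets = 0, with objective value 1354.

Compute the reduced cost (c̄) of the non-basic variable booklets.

At the optimum: press time uses 76 of 76 (binding); ink uses 215 of 215 (binding); paper uses 184 of 197 (slack = 13).
Slack constraints have shadow price 0 (complementary slackness).
Dual feasibility on the basic columns requires 3·y_press time + 4·y_ink = 35.5, 1·y_press time + 5·y_ink = 26.5.
Solving: y_press time = 6.5, y_ink = 4.
Reduced cost of booklets: c₃ − yᵀa₃ = 14 − (6.5·2 + 4·2) = 14 − 21 = -7.

-7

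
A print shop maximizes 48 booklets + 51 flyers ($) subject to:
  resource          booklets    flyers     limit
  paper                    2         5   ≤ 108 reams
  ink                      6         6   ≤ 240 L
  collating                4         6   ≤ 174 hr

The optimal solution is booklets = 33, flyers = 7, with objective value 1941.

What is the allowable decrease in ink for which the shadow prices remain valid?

10.5

Binding constraints: ink, collating. The basis is B = [[6,6],[4,6]] with det 12.
Per unit decrease in ink, x* moves by d = (-0.5, 0.3333).
The basis stays optimal until paper becomes binding; allowable decrease = 10.5 L.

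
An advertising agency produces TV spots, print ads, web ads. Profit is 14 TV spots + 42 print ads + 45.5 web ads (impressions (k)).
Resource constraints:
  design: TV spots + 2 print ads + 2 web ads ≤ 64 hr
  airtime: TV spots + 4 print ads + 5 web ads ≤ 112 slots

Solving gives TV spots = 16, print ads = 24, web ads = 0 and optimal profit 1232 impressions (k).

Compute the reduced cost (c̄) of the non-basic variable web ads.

-3.5

Check each constraint at x*: design 64/64 (tight); airtime 112/112 (tight).
Dual feasibility on the basic columns requires 1·y_design + 1·y_airtime = 14, 2·y_design + 4·y_airtime = 42.
Solving: y_design = 7, y_airtime = 7.
Reduced cost of web ads: c₃ − yᵀa₃ = 45.5 − (7·2 + 7·5) = 45.5 − 49 = -3.5.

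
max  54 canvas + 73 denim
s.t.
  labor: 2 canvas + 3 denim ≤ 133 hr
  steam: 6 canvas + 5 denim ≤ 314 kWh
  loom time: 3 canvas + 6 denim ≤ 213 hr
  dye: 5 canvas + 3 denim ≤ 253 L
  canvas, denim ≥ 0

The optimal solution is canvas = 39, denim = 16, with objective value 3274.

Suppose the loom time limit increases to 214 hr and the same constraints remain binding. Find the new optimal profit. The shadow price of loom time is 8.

Δb = 1, so new z* = 3274 + (8)·(1) = 3274 + 8 = 3282.

3282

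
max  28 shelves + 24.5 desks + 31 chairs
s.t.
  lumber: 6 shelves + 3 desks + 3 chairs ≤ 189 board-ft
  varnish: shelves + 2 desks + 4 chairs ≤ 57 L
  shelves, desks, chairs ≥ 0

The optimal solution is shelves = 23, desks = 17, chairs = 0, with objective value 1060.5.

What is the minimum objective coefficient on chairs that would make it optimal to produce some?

At the optimum: lumber uses 189 of 189 (binding); varnish uses 57 of 57 (binding).
The binding rows give the dual system: 6·y_lumber + 1·y_varnish = 28 and 3·y_lumber + 2·y_varnish = 24.5.
→ y_lumber = 3.5 and y_varnish = 7.
chairs enters the basis when its profit ≥ yᵀa₃ = 3.5·3 + 7·4 = 38.5.

38.5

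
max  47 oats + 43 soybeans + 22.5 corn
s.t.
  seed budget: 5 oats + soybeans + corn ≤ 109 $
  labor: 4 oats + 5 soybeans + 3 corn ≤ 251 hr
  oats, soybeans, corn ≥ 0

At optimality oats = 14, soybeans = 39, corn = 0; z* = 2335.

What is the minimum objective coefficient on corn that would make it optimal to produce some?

27

Check each constraint at x*: seed budget 109/109 (tight); labor 251/251 (tight).
From A_Bᵀ y = c: 5·y_seed budget + 4·y_labor = 47; 1·y_seed budget + 5·y_labor = 43.
Solving: y_seed budget = 3, y_labor = 8.
corn enters the basis when its profit ≥ yᵀa₃ = 3·1 + 8·3 = 27.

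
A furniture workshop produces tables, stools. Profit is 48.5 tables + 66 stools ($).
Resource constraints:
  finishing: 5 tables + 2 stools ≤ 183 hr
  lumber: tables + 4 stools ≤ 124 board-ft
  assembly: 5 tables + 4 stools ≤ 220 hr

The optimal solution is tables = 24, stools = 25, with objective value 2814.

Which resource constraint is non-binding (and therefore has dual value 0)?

finishing: 170/183 (slack 13)
lumber: 124/124 (binding)
assembly: 220/220 (binding)
By complementary slackness, a constraint with positive slack has shadow price 0 → finishing.

finishing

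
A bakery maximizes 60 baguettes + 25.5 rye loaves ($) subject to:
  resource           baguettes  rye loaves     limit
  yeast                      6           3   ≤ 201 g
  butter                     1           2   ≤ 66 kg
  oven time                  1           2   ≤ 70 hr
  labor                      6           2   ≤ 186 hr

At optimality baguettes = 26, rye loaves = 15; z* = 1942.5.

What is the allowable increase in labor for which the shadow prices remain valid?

15

Binding constraints: yeast, labor. The basis is B = [[6,3],[6,2]] with det -6.
Per unit increase in labor, x* moves by d = (0.5, -1).
The basis stays optimal until rye loaves reaches 0; allowable increase = 15 hr.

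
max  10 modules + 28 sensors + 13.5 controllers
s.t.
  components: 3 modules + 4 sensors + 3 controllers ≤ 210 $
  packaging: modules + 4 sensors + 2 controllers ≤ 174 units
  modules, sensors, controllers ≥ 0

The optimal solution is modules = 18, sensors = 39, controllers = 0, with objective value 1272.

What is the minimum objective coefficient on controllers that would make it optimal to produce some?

15.5

At the optimum: components uses 210 of 210 (binding); packaging uses 174 of 174 (binding).
Dual feasibility on the basic columns requires 3·y_components + 1·y_packaging = 10, 4·y_components + 4·y_packaging = 28.
Solving: y_components = 1.5, y_packaging = 5.5.
controllers enters the basis when its profit ≥ yᵀa₃ = 1.5·3 + 5.5·2 = 15.5.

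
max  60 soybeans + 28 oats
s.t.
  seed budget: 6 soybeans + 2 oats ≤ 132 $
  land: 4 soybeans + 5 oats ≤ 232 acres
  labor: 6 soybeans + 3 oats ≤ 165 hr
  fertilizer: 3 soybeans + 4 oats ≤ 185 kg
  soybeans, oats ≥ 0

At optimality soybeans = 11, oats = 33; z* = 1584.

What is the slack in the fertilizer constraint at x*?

fertilizer used = 3·11 + 4·33 = 165; slack = 185 − 165 = 20.

20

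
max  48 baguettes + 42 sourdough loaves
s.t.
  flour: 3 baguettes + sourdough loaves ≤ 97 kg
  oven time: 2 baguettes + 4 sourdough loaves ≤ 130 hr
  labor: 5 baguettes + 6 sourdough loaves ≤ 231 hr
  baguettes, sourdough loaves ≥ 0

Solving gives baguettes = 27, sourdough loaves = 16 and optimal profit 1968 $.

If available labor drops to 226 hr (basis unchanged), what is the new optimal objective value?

At the optimum: flour uses 97 of 97 (binding); oven time uses 118 of 130 (slack = 12); labor uses 231 of 231 (binding).
By complementary slackness, y = 0 for the non-binding constraint.
Dual feasibility on the basic columns requires 3·y_flour + 5·y_labor = 48, 1·y_flour + 6·y_labor = 42.
Solving: y_flour = 6, y_labor = 6.
Δz = y_labor·Δb = 6 × (-5) = -30, so new z* = 1968 − 30 = 1938.

1938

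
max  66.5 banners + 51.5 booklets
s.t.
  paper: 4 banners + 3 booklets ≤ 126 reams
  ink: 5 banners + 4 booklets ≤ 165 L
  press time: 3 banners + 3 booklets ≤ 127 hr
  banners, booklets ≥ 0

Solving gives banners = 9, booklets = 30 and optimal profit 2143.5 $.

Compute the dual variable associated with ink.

Check each constraint at x*: paper 126/126 (tight); ink 165/165 (tight); press time 117/127 (slack 10).
Slack constraints have shadow price 0 (complementary slackness).
Dual feasibility on the basic columns requires 4·y_paper + 5·y_ink = 66.5, 3·y_paper + 4·y_ink = 51.5.
→ y_paper = 8.5 and y_ink = 6.5.
Shadow price of ink = 6.5.

6.5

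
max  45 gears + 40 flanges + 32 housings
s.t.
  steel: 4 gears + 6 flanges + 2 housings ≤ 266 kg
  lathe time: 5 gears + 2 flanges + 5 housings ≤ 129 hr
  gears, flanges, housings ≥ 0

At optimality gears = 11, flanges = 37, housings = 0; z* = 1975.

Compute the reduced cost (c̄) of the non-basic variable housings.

Both steel and lathe time are binding at x*.
The binding rows give the dual system: 4·y_steel + 5·y_lathe time = 45 and 6·y_steel + 2·y_lathe time = 40.
→ y_steel = 5 and y_lathe time = 5.
Reduced cost of housings: c₃ − yᵀa₃ = 32 − (5·2 + 5·5) = 32 − 35 = -3.

-3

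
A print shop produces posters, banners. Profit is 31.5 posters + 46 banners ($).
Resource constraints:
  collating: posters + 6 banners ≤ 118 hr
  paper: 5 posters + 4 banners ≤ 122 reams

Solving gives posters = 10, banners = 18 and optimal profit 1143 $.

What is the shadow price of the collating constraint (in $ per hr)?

Check each constraint at x*: collating 118/118 (tight); paper 122/122 (tight).
Dual feasibility on the basic columns requires 1·y_collating + 5·y_paper = 31.5, 6·y_collating + 4·y_paper = 46.
This yields shadow prices y_collating = 4, y_paper = 5.5.
Shadow price of collating = 4.

4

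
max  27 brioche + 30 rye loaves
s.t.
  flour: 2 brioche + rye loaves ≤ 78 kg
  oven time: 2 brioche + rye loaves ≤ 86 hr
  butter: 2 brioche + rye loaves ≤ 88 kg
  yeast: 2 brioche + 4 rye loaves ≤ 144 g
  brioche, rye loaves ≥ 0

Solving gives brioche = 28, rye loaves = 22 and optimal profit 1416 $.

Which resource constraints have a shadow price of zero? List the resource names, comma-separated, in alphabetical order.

flour: 78/78 (binding)
oven time: 78/86 (slack 8)
butter: 78/88 (slack 10)
yeast: 144/144 (binding)
By complementary slackness, a constraint with positive slack has shadow price 0 → butter, oven time.

butter, oven time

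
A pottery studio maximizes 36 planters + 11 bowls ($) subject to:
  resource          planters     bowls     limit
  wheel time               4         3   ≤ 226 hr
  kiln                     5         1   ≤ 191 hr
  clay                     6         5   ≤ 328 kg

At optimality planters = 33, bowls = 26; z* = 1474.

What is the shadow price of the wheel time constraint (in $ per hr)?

Check each constraint at x*: wheel time 210/226 (slack 16); kiln 191/191 (tight); clay 328/328 (tight).
By complementary slackness, y = 0 for the non-binding constraint.
The binding rows give the dual system: 5·y_kiln + 6·y_clay = 36 and 1·y_kiln + 5·y_clay = 11.
→ y_kiln = 6 and y_clay = 1.
Shadow price of wheel time = 0.

0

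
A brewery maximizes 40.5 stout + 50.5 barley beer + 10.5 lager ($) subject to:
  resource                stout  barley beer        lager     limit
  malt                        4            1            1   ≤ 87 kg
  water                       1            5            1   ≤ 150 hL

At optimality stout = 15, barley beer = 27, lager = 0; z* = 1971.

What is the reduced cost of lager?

-6

At the optimum: malt uses 87 of 87 (binding); water uses 150 of 150 (binding).
From A_Bᵀ y = c: 4·y_malt + 1·y_water = 40.5; 1·y_malt + 5·y_water = 50.5.
This yields shadow prices y_malt = 8, y_water = 8.5.
Reduced cost of lager: c₃ − yᵀa₃ = 10.5 − (8·1 + 8.5·1) = 10.5 − 16.5 = -6.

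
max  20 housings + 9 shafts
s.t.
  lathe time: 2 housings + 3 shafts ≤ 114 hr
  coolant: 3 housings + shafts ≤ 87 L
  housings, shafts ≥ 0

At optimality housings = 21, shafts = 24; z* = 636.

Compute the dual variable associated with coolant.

Check each constraint at x*: lathe time 114/114 (tight); coolant 87/87 (tight).
The binding rows give the dual system: 2·y_lathe time + 3·y_coolant = 20 and 3·y_lathe time + 1·y_coolant = 9.
→ y_lathe time = 1 and y_coolant = 6.
Shadow price of coolant = 6.

6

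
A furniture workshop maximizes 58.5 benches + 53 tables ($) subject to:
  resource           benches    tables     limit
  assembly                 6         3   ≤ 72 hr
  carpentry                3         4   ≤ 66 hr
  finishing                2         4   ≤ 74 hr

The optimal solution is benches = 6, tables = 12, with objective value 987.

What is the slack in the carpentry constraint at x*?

carpentry used = 3·6 + 4·12 = 66; slack = 66 − 66 = 0.

0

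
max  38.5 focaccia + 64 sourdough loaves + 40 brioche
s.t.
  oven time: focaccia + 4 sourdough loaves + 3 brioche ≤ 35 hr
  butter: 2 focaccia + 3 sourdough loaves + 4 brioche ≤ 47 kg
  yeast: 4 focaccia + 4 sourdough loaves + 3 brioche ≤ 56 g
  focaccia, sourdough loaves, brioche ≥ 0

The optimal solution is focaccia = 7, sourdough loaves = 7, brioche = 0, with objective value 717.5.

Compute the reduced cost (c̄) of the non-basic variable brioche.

-8

Binding: oven time and yeast. Non-binding: butter (12 unused).
Slack constraints have shadow price 0 (complementary slackness).
Dual feasibility on the basic columns requires 1·y_oven time + 4·y_yeast = 38.5, 4·y_oven time + 4·y_yeast = 64.
Solving: y_oven time = 8.5, y_yeast = 7.5.
Reduced cost of brioche: c₃ − yᵀa₃ = 40 − (8.5·3 + 7.5·3) = 40 − 48 = -8.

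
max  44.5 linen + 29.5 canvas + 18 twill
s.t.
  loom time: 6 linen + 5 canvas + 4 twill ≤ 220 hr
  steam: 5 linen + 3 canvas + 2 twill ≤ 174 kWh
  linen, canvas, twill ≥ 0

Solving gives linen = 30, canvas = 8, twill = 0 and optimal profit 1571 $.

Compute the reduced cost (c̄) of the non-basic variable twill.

At the optimum: loom time uses 220 of 220 (binding); steam uses 174 of 174 (binding).
Dual feasibility on the basic columns requires 6·y_loom time + 5·y_steam = 44.5, 5·y_loom time + 3·y_steam = 29.5.
This yields shadow prices y_loom time = 2, y_steam = 6.5.
Reduced cost of twill: c₃ − yᵀa₃ = 18 − (2·4 + 6.5·2) = 18 − 21 = -3.

-3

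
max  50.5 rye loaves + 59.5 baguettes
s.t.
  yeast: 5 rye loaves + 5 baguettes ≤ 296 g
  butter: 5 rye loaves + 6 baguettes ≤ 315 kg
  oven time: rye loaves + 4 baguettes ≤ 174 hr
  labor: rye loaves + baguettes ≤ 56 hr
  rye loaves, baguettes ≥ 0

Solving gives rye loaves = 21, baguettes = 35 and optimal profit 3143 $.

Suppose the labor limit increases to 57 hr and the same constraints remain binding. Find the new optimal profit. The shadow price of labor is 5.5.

3148.5

Δb = 1, so new z* = 3143 + (5.5)·(1) = 3143 + 5.5 = 3148.5.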